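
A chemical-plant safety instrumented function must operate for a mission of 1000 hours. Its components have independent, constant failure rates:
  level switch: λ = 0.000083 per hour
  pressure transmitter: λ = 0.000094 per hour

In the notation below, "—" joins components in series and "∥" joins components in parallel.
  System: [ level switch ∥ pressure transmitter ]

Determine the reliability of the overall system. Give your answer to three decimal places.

0.993

R(level switch) = exp(−0.000083 × 1000) = 0.92035
R(pressure transmitter) = exp(−0.000094 × 1000) = 0.91028
Parallel (level switch and pressure transmitter): 1 − (1 − 0.92035)(1 − 0.91028) = 0.993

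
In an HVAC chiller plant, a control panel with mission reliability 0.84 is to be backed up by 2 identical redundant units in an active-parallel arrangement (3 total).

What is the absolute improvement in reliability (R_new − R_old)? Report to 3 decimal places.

0.156

R_before = 0.84
R_after = 1 − (1 − 0.84)^3 = 0.996
ΔR = 0.996 − 0.84 = 0.156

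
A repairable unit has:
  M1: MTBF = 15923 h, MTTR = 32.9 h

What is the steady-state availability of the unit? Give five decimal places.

0.99794

A(M1) = MTBF/(MTBF+MTTR) = 15923/(15923+32.9) = 0.99794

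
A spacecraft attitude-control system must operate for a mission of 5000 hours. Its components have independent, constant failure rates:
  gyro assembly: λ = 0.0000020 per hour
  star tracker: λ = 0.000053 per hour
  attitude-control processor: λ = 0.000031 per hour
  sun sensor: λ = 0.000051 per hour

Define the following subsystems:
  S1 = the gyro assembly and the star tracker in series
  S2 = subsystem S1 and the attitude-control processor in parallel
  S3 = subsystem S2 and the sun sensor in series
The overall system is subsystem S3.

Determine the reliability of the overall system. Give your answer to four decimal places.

R(gyro assembly) = exp(−0.0000020 × 5000) = 0.990050
R(star tracker) = exp(−0.000053 × 5000) = 0.767206
R(attitude-control processor) = exp(−0.000031 × 5000) = 0.856415
R(sun sensor) = exp(−0.000051 × 5000) = 0.774916
Series (gyro assembly and star tracker): 0.990050 × 0.767206 = 0.759572
Parallel ([0.759572] and attitude-control processor): 1 − (1 − 0.759572)(1 − 0.856415) = 0.965478
Series ([0.965478] and sun sensor): 0.965478 × 0.774916 = 0.7482

0.7482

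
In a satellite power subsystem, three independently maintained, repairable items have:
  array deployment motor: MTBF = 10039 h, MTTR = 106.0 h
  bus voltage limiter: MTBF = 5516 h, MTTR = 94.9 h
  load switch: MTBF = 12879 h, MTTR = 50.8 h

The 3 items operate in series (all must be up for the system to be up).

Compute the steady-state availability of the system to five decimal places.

A(array deployment motor) = MTBF/(MTBF+MTTR) = 10039/(10039+106.0) = 0.989552
A(bus voltage limiter) = MTBF/(MTBF+MTTR) = 5516/(5516+94.9) = 0.983086
A(load switch) = MTBF/(MTBF+MTTR) = 12879/(12879+50.8) = 0.996071
Series availability: 0.989552 × 0.983086 × 0.996071 = 0.96899

0.96899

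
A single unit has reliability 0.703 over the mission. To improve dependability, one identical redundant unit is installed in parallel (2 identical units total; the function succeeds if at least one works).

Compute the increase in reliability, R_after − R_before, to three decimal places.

0.209

R_before = 0.703
R_after = 1 − (1 − 0.703)^2 = 0.912
ΔR = 0.912 − 0.703 = 0.209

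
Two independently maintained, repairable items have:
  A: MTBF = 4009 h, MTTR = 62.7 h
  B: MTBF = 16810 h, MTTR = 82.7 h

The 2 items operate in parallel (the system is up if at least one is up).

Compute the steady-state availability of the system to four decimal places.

0.9999

A(A) = MTBF/(MTBF+MTTR) = 4009/(4009+62.7) = 0.984601
A(B) = MTBF/(MTBF+MTTR) = 16810/(16810+82.7) = 0.995104
Parallel availability: 1 − (1 − 0.984601)(1 − 0.995104) = 0.9999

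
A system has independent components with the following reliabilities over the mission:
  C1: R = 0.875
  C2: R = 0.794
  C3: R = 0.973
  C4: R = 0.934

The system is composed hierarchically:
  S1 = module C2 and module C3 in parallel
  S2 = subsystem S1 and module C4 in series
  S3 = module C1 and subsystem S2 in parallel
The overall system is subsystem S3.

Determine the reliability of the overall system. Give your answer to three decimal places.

Parallel (C2 and C3): 1 − (1 − 0.79400)(1 − 0.97300) = 0.99444
Series ([0.99444] and C4): 0.99444 × 0.93400 = 0.92881
Parallel (C1 and [0.92881]): 1 − (1 − 0.87500)(1 − 0.92881) = 0.991

0.991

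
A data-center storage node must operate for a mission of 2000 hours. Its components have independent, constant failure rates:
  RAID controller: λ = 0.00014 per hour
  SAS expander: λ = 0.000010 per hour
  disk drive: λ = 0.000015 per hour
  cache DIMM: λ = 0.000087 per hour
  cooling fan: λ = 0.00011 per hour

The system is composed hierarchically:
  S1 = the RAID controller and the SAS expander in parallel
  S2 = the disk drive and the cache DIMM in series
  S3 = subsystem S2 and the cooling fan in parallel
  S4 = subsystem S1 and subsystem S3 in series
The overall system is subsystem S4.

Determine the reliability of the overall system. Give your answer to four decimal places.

R(RAID controller) = exp(−0.00014 × 2000) = 0.755784
R(SAS expander) = exp(−0.000010 × 2000) = 0.980199
R(disk drive) = exp(−0.000015 × 2000) = 0.970446
R(cache DIMM) = exp(−0.000087 × 2000) = 0.840297
R(cooling fan) = exp(−0.00011 × 2000) = 0.802519
Parallel (RAID controller and SAS expander): 1 − (1 − 0.755784)(1 − 0.980199) = 0.995164
Series (disk drive and cache DIMM): 0.970446 × 0.840297 = 0.815463
Parallel ([0.815463] and cooling fan): 1 − (1 − 0.815463)(1 − 0.802519) = 0.963557
Series ([0.995164] and [0.963557]): 0.995164 × 0.963557 = 0.9589

0.9589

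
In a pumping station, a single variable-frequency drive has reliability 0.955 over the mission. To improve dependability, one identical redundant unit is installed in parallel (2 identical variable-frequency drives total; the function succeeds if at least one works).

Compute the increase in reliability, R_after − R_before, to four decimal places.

R_before = 0.955
R_after = 1 − (1 − 0.955)^2 = 0.9980
ΔR = 0.9980 − 0.955 = 0.0430

0.0430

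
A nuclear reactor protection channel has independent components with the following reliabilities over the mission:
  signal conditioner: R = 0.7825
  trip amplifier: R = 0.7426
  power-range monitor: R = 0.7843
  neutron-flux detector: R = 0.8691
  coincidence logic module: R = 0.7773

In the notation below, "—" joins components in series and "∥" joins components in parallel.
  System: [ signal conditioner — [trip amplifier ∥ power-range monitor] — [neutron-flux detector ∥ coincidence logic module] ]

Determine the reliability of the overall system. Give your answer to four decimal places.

0.7175

Parallel (trip amplifier and power-range monitor): 1 − (1 − 0.742600)(1 − 0.784300) = 0.944479
Parallel (neutron-flux detector and coincidence logic module): 1 − (1 − 0.869100)(1 − 0.777300) = 0.970849
Series (signal conditioner, [0.944479], and [0.970849]): 0.782500 × 0.944479 × 0.970849 = 0.7175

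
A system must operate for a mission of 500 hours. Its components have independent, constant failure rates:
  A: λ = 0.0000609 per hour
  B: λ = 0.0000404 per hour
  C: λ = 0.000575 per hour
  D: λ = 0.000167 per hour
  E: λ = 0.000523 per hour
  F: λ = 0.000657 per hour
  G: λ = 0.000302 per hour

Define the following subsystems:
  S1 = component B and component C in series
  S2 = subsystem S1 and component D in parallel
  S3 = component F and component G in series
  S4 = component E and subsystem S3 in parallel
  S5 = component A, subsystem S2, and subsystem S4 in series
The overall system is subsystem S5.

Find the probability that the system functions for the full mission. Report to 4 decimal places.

R(A) = exp(−0.0000609 × 500) = 0.970009
R(B) = exp(−0.0000404 × 500) = 0.980003
R(C) = exp(−0.000575 × 500) = 0.750137
R(D) = exp(−0.000167 × 500) = 0.919891
R(E) = exp(−0.000523 × 500) = 0.769896
R(F) = exp(−0.000657 × 500) = 0.720003
R(G) = exp(−0.000302 × 500) = 0.859848
Series (B and C): 0.980003 × 0.750137 = 0.735137
Parallel ([0.735137] and D): 1 − (1 − 0.735137)(1 − 0.919891) = 0.978782
Series (F and G): 0.720003 × 0.859848 = 0.619093
Parallel (E and [0.619093]): 1 − (1 − 0.769896)(1 − 0.619093) = 0.912352
Series (A, [0.978782], and [0.912352]): 0.970009 × 0.978782 × 0.912352 = 0.8662

0.8662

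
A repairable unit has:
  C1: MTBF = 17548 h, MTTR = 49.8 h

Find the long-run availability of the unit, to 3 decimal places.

A(C1) = MTBF/(MTBF+MTTR) = 17548/(17548+49.8) = 0.997

0.997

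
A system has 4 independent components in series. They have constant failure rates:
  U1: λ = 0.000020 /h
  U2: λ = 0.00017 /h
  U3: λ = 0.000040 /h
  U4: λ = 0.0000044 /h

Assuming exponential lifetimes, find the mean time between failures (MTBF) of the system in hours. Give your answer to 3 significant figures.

Series of exponential components: λ_sys = Σ λ_i
λ_sys = 0.000020 + 0.00017 + 0.000040 + 0.0000044 = 2.3440e-04 /h
MTBF = 1 / λ_sys = 4270 h

4270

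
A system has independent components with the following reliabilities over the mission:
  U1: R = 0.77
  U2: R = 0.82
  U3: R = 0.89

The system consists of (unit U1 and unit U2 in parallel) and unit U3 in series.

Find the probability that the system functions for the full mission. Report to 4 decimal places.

0.8532

Parallel (U1 and U2): 1 − (1 − 0.770000)(1 − 0.820000) = 0.958600
Series ([0.958600] and U3): 0.958600 × 0.890000 = 0.8532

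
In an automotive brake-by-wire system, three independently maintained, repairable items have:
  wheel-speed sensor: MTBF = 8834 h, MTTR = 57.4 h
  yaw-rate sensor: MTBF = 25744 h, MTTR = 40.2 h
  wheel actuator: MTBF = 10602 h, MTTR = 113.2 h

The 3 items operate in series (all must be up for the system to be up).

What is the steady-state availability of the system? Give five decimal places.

0.98152

A(wheel-speed sensor) = MTBF/(MTBF+MTTR) = 8834/(8834+57.4) = 0.993544
A(yaw-rate sensor) = MTBF/(MTBF+MTTR) = 25744/(25744+40.2) = 0.998441
A(wheel actuator) = MTBF/(MTBF+MTTR) = 10602/(10602+113.2) = 0.989436
Series availability: 0.993544 × 0.998441 × 0.989436 = 0.98152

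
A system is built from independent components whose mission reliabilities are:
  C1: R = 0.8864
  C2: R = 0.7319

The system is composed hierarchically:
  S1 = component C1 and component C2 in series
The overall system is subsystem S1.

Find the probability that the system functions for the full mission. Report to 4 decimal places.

0.6488

Series (C1 and C2): 0.886400 × 0.731900 = 0.6488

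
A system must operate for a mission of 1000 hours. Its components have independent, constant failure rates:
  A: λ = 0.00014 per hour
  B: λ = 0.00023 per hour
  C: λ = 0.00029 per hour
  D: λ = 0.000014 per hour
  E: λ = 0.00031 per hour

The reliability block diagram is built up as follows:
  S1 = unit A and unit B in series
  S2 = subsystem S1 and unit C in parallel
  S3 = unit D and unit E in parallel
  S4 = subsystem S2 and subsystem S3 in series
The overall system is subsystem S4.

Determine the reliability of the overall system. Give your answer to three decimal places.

0.919

R(A) = exp(−0.00014 × 1000) = 0.86936
R(B) = exp(−0.00023 × 1000) = 0.79453
R(C) = exp(−0.00029 × 1000) = 0.74826
R(D) = exp(−0.000014 × 1000) = 0.98610
R(E) = exp(−0.00031 × 1000) = 0.73345
Series (A and B): 0.86936 × 0.79453 = 0.69073
Parallel ([0.69073] and C): 1 − (1 − 0.69073)(1 − 0.74826) = 0.92214
Parallel (D and E): 1 − (1 − 0.98610)(1 − 0.73345) = 0.99629
Series ([0.92214] and [0.99629]): 0.92214 × 0.99629 = 0.919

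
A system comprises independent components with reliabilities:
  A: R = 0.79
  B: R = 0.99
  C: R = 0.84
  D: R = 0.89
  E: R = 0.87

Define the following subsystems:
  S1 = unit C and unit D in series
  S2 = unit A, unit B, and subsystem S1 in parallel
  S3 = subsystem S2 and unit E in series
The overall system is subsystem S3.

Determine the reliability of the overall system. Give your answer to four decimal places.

0.8695

Series (C and D): 0.840000 × 0.890000 = 0.747600
Parallel (A, B, and [0.747600]): 1 − (1 − 0.790000)(1 − 0.990000)(1 − 0.747600) = 0.999470
Series ([0.999470] and E): 0.999470 × 0.870000 = 0.8695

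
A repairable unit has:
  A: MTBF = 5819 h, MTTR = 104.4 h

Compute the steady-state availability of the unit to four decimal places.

0.9824

A(A) = MTBF/(MTBF+MTTR) = 5819/(5819+104.4) = 0.9824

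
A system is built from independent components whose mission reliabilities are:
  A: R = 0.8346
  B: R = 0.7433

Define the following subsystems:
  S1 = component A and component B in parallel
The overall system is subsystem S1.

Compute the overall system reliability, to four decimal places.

Parallel (A and B): 1 − (1 − 0.834600)(1 − 0.743300) = 0.9575

0.9575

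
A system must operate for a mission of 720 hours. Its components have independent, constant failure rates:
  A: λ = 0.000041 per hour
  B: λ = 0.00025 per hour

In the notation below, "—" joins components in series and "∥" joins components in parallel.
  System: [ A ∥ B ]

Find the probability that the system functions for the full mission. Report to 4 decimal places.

0.9952

R(A) = exp(−0.000041 × 720) = 0.970911
R(B) = exp(−0.00025 × 720) = 0.835270
Parallel (A and B): 1 − (1 − 0.970911)(1 − 0.835270) = 0.9952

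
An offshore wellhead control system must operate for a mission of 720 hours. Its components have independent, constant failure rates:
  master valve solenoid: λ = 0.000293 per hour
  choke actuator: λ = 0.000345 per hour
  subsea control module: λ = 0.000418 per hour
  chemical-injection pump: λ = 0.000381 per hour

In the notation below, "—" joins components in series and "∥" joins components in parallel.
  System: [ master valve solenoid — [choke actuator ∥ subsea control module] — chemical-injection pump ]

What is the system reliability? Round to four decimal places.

0.5803

R(master valve solenoid) = exp(−0.000293 × 720) = 0.809806
R(choke actuator) = exp(−0.000345 × 720) = 0.780048
R(subsea control module) = exp(−0.000418 × 720) = 0.740107
R(chemical-injection pump) = exp(−0.000381 × 720) = 0.760089
Parallel (choke actuator and subsea control module): 1 − (1 − 0.780048)(1 − 0.740107) = 0.942836
Series (master valve solenoid, [0.942836], and chemical-injection pump): 0.809806 × 0.942836 × 0.760089 = 0.5803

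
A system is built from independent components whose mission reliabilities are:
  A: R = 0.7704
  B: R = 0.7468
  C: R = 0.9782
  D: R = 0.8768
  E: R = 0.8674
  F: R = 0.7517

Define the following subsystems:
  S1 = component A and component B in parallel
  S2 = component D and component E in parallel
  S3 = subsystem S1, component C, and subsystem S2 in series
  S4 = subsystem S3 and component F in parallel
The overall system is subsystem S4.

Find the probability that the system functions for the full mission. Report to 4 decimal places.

0.9767

Parallel (A and B): 1 − (1 − 0.770400)(1 − 0.746800) = 0.941865
Parallel (D and E): 1 − (1 − 0.876800)(1 − 0.867400) = 0.983664
Series ([0.941865], C, and [0.983664]): 0.941865 × 0.978200 × 0.983664 = 0.906281
Parallel ([0.906281] and F): 1 − (1 − 0.906281)(1 − 0.751700) = 0.9767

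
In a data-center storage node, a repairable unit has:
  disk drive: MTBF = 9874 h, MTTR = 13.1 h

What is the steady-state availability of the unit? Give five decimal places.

0.99868

A(disk drive) = MTBF/(MTBF+MTTR) = 9874/(9874+13.1) = 0.99868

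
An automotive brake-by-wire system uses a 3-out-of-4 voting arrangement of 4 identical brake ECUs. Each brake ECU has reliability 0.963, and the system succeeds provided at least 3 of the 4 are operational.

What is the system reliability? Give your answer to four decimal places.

R = Σ_{i=3}^{4} C(4,i) p^i (1−p)^{4−i} with p = 0.963
C(4,3)·0.963^3·0.037^1 = 0.132172
C(4,4)·0.963^4·0.037^0 = 0.860013
Sum = 0.9922

0.9922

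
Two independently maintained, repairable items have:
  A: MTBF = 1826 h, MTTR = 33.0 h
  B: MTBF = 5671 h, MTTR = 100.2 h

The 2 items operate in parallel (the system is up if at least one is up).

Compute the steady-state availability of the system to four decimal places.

A(A) = MTBF/(MTBF+MTTR) = 1826/(1826+33.0) = 0.982249
A(B) = MTBF/(MTBF+MTTR) = 5671/(5671+100.2) = 0.982638
Parallel availability: 1 − (1 − 0.982249)(1 − 0.982638) = 0.9997

0.9997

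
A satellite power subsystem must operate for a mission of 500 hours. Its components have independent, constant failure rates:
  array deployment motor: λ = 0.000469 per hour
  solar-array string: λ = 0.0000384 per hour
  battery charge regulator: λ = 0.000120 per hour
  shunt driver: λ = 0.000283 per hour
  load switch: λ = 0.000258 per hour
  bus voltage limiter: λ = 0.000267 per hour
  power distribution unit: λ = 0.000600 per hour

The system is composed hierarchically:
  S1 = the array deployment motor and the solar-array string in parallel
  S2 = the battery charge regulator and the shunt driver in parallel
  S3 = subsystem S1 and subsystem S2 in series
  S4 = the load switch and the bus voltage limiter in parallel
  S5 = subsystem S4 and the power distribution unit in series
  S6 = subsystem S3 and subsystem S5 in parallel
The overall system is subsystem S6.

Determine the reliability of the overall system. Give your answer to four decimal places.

R(array deployment motor) = exp(−0.000469 × 500) = 0.790966
R(solar-array string) = exp(−0.0000384 × 500) = 0.980983
R(battery charge regulator) = exp(−0.000120 × 500) = 0.941765
R(shunt driver) = exp(−0.000283 × 500) = 0.868055
R(load switch) = exp(−0.000258 × 500) = 0.878974
R(bus voltage limiter) = exp(−0.000267 × 500) = 0.875027
R(power distribution unit) = exp(−0.000600 × 500) = 0.740818
Parallel (array deployment motor and solar-array string): 1 − (1 − 0.790966)(1 − 0.980983) = 0.996025
Parallel (battery charge regulator and shunt driver): 1 − (1 − 0.941765)(1 − 0.868055) = 0.992316
Series ([0.996025] and [0.992316]): 0.996025 × 0.992316 = 0.988372
Parallel (load switch and bus voltage limiter): 1 − (1 − 0.878974)(1 − 0.875027) = 0.984875
Series ([0.984875] and power distribution unit): 0.984875 × 0.740818 = 0.729613
Parallel ([0.988372] and [0.729613]): 1 − (1 − 0.988372)(1 − 0.729613) = 0.9969

0.9969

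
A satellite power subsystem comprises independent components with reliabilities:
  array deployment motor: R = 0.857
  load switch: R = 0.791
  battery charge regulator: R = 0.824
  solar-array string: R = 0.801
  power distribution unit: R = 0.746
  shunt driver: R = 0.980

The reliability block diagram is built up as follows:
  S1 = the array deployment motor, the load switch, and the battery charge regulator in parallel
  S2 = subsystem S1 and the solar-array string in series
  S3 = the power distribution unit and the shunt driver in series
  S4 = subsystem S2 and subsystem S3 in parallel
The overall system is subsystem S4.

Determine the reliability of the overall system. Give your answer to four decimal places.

0.9454

Parallel (array deployment motor, load switch, and battery charge regulator): 1 − (1 − 0.857000)(1 − 0.791000)(1 − 0.824000) = 0.994740
Series ([0.994740] and solar-array string): 0.994740 × 0.801000 = 0.796787
Series (power distribution unit and shunt driver): 0.746000 × 0.980000 = 0.731080
Parallel ([0.796787] and [0.731080]): 1 − (1 − 0.796787)(1 − 0.731080) = 0.9454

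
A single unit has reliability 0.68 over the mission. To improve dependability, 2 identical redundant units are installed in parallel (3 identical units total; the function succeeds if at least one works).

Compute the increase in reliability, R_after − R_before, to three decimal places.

0.287

R_before = 0.68
R_after = 1 − (1 − 0.68)^3 = 0.967
ΔR = 0.967 − 0.68 = 0.287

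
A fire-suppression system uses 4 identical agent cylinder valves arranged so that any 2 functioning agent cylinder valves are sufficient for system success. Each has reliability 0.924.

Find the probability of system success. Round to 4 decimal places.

0.9983

R = Σ_{i=2}^{4} C(4,i) p^i (1−p)^{4−i} with p = 0.924
C(4,2)·0.924^2·0.076^2 = 0.029588
C(4,3)·0.924^3·0.076^1 = 0.239822
C(4,4)·0.924^4·0.076^0 = 0.728933
Sum = 0.9983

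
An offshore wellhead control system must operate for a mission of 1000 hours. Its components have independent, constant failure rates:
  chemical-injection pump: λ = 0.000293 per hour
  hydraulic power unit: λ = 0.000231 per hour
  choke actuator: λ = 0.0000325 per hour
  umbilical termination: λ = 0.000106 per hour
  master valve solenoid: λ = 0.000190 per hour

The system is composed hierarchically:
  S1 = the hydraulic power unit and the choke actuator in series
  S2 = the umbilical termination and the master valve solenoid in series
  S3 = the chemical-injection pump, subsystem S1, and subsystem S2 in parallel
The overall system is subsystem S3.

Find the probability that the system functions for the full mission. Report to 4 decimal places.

R(chemical-injection pump) = exp(−0.000293 × 1000) = 0.746022
R(hydraulic power unit) = exp(−0.000231 × 1000) = 0.793739
R(choke actuator) = exp(−0.0000325 × 1000) = 0.968022
R(umbilical termination) = exp(−0.000106 × 1000) = 0.899425
R(master valve solenoid) = exp(−0.000190 × 1000) = 0.826959
Series (hydraulic power unit and choke actuator): 0.793739 × 0.968022 = 0.768357
Series (umbilical termination and master valve solenoid): 0.899425 × 0.826959 = 0.743788
Parallel (chemical-injection pump, [0.768357], and [0.743788]): 1 − (1 − 0.746022)(1 − 0.768357)(1 − 0.743788) = 0.9849

0.9849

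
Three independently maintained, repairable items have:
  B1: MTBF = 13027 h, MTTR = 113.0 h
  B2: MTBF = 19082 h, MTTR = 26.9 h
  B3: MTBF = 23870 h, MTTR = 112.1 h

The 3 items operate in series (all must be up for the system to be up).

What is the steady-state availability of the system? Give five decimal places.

A(B1) = MTBF/(MTBF+MTTR) = 13027/(13027+113.0) = 0.991400
A(B2) = MTBF/(MTBF+MTTR) = 19082/(19082+26.9) = 0.998592
A(B3) = MTBF/(MTBF+MTTR) = 23870/(23870+112.1) = 0.995326
Series availability: 0.991400 × 0.998592 × 0.995326 = 0.98538

0.98538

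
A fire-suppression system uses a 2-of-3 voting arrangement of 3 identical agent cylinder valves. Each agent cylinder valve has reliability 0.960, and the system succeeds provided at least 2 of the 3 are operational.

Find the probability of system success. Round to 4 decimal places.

R = Σ_{i=2}^{3} C(3,i) p^i (1−p)^{3−i} with p = 0.960
C(3,2)·0.960^2·0.040^1 = 0.110592
C(3,3)·0.960^3·0.040^0 = 0.884736
Sum = 0.9953

0.9953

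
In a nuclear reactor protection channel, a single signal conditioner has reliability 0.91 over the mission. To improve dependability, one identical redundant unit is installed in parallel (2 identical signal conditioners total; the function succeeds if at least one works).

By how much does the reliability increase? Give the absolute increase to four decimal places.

R_before = 0.91
R_after = 1 − (1 − 0.91)^2 = 0.9919
ΔR = 0.9919 − 0.91 = 0.0819

0.0819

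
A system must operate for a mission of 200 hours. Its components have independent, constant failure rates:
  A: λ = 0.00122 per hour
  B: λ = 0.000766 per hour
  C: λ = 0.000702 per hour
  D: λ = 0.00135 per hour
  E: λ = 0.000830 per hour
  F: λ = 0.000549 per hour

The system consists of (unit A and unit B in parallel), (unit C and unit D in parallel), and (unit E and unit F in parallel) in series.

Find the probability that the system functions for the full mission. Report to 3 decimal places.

0.924

R(A) = exp(−0.00122 × 200) = 0.78349
R(B) = exp(−0.000766 × 200) = 0.85796
R(C) = exp(−0.000702 × 200) = 0.86901
R(D) = exp(−0.00135 × 200) = 0.76338
R(E) = exp(−0.000830 × 200) = 0.84705
R(F) = exp(−0.000549 × 200) = 0.89601
Parallel (A and B): 1 − (1 − 0.78349)(1 − 0.85796) = 0.96925
Parallel (C and D): 1 − (1 − 0.86901)(1 − 0.76338) = 0.96901
Parallel (E and F): 1 − (1 − 0.84705)(1 − 0.89601) = 0.98409
Series ([0.96925], [0.96901], and [0.98409]): 0.96925 × 0.96901 × 0.98409 = 0.924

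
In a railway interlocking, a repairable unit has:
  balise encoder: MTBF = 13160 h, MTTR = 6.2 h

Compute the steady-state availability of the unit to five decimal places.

0.99953

A(balise encoder) = MTBF/(MTBF+MTTR) = 13160/(13160+6.2) = 0.99953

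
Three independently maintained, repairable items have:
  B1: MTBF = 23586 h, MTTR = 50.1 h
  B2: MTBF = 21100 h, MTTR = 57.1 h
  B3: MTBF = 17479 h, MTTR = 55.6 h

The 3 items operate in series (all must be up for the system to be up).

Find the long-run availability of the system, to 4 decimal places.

A(B1) = MTBF/(MTBF+MTTR) = 23586/(23586+50.1) = 0.997880
A(B2) = MTBF/(MTBF+MTTR) = 21100/(21100+57.1) = 0.997301
A(B3) = MTBF/(MTBF+MTTR) = 17479/(17479+55.6) = 0.996829
Series availability: 0.997880 × 0.997301 × 0.996829 = 0.9920

0.9920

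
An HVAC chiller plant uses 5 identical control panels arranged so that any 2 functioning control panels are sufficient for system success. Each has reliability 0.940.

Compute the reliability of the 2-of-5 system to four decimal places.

R = Σ_{i=2}^{5} C(5,i) p^i (1−p)^{5−i} with p = 0.940
C(5,2)·0.940^2·0.060^3 = 0.001909
C(5,3)·0.940^3·0.060^2 = 0.029901
C(5,4)·0.940^4·0.060^1 = 0.234225
C(5,5)·0.940^5·0.060^0 = 0.733904
Sum = 0.9999

0.9999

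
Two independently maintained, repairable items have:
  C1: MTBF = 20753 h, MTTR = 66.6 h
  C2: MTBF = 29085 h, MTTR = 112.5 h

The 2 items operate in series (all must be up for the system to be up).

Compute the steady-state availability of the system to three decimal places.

0.993

A(C1) = MTBF/(MTBF+MTTR) = 20753/(20753+66.6) = 0.996801
A(C2) = MTBF/(MTBF+MTTR) = 29085/(29085+112.5) = 0.996147
Series availability: 0.996801 × 0.996147 = 0.993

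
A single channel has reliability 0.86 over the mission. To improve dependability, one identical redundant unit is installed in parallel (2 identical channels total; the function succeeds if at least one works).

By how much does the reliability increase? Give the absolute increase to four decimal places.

R_before = 0.86
R_after = 1 − (1 − 0.86)^2 = 0.9804
ΔR = 0.9804 − 0.86 = 0.1204

0.1204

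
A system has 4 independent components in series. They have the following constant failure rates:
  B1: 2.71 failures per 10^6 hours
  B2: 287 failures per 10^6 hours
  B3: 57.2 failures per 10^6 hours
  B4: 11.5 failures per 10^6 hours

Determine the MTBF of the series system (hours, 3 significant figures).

2790

Series of exponential components: λ_sys = Σ λ_i
λ_sys = 0.00000271 + 0.000287 + 0.0000572 + 0.0000115 = 3.5841e-04 /h
MTBF = 1 / λ_sys = 2790 h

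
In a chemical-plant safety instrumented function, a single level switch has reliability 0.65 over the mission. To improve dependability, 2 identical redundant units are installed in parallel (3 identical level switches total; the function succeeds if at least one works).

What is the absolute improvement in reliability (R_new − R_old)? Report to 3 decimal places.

R_before = 0.65
R_after = 1 − (1 − 0.65)^3 = 0.957
ΔR = 0.957 − 0.65 = 0.307

0.307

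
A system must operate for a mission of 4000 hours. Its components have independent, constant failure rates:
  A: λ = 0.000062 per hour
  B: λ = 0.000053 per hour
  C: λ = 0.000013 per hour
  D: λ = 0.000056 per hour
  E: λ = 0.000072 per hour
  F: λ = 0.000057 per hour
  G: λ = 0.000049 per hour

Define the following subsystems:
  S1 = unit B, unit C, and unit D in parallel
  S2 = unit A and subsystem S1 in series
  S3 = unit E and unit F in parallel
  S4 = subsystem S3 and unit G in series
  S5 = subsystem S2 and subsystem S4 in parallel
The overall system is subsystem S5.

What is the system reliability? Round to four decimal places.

0.9514

R(A) = exp(−0.000062 × 4000) = 0.780360
R(B) = exp(−0.000053 × 4000) = 0.808965
R(C) = exp(−0.000013 × 4000) = 0.949329
R(D) = exp(−0.000056 × 4000) = 0.799315
R(E) = exp(−0.000072 × 4000) = 0.749762
R(F) = exp(−0.000057 × 4000) = 0.796124
R(G) = exp(−0.000049 × 4000) = 0.822012
Parallel (B, C, and D): 1 − (1 − 0.808965)(1 − 0.949329)(1 − 0.799315) = 0.998057
Series (A and [0.998057]): 0.780360 × 0.998057 = 0.778844
Parallel (E and F): 1 − (1 − 0.749762)(1 − 0.796124) = 0.948982
Series ([0.948982] and G): 0.948982 × 0.822012 = 0.780075
Parallel ([0.778844] and [0.780075]): 1 − (1 − 0.778844)(1 − 0.780075) = 0.9514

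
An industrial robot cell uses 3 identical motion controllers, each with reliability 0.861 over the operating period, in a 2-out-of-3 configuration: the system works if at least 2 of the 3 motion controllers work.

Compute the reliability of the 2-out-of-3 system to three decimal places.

0.947

R = Σ_{i=2}^{3} C(3,i) p^i (1−p)^{3−i} with p = 0.861
C(3,2)·0.861^2·0.139^1 = 0.30913
C(3,3)·0.861^3·0.139^0 = 0.63828
Sum = 0.947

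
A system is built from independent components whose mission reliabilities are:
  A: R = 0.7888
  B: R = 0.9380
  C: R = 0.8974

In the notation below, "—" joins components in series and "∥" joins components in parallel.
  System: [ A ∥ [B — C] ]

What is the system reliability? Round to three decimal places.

0.967

Series (B and C): 0.93800 × 0.89740 = 0.84176
Parallel (A and [0.84176]): 1 − (1 − 0.78880)(1 − 0.84176) = 0.967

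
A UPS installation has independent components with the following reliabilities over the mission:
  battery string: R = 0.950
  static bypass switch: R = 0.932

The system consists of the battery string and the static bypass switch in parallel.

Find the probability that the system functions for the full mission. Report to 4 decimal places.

0.9966

Parallel (battery string and static bypass switch): 1 − (1 − 0.950000)(1 − 0.932000) = 0.9966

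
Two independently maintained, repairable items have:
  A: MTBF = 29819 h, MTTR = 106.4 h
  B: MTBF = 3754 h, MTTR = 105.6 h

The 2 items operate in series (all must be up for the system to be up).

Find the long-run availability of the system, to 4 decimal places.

0.9692

A(A) = MTBF/(MTBF+MTTR) = 29819/(29819+106.4) = 0.996444
A(B) = MTBF/(MTBF+MTTR) = 3754/(3754+105.6) = 0.972640
Series availability: 0.996444 × 0.972640 = 0.9692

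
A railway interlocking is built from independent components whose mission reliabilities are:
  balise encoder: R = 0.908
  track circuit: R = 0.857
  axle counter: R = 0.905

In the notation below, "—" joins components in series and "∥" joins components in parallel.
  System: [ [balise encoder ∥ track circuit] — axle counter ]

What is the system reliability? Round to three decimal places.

0.893

Parallel (balise encoder and track circuit): 1 − (1 − 0.90800)(1 − 0.85700) = 0.98684
Series ([0.98684] and axle counter): 0.98684 × 0.90500 = 0.893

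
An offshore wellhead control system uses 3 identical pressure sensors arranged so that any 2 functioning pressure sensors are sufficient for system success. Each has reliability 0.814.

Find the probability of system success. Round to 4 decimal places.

0.9091

R = Σ_{i=2}^{3} C(3,i) p^i (1−p)^{3−i} with p = 0.814
C(3,2)·0.814^2·0.186^1 = 0.369729
C(3,3)·0.814^3·0.186^0 = 0.539353
Sum = 0.9091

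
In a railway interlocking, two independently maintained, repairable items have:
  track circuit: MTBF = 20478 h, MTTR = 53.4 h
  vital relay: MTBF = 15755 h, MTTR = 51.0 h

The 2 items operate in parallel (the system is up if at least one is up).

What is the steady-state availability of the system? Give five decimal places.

0.99999

A(track circuit) = MTBF/(MTBF+MTTR) = 20478/(20478+53.4) = 0.997399
A(vital relay) = MTBF/(MTBF+MTTR) = 15755/(15755+51.0) = 0.996773
Parallel availability: 1 − (1 − 0.997399)(1 − 0.996773) = 0.99999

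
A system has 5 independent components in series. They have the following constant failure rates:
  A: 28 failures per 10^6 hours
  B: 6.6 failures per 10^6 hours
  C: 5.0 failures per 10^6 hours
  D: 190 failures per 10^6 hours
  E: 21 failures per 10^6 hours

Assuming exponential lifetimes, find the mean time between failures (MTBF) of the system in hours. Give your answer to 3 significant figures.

Series of exponential components: λ_sys = Σ λ_i
λ_sys = 0.000028 + 0.0000066 + 0.0000050 + 0.00019 + 0.000021 = 2.5060e-04 /h
MTBF = 1 / λ_sys = 3990 h

3990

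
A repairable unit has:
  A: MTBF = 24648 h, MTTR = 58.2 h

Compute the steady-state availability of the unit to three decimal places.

A(A) = MTBF/(MTBF+MTTR) = 24648/(24648+58.2) = 0.998

0.998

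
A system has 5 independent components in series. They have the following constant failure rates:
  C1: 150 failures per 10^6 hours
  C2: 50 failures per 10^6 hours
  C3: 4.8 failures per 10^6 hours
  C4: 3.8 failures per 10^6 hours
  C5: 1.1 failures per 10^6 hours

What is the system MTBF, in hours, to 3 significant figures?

Series of exponential components: λ_sys = Σ λ_i
λ_sys = 0.00015 + 0.000050 + 0.0000048 + 0.0000038 + 0.0000011 = 2.0970e-04 /h
MTBF = 1 / λ_sys = 4770 h

4770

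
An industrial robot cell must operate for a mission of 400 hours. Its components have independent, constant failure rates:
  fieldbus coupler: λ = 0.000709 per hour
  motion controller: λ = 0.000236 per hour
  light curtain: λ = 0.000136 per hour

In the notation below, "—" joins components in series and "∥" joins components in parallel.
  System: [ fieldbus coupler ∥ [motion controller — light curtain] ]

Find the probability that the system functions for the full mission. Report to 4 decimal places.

0.9659

R(fieldbus coupler) = exp(−0.000709 × 400) = 0.753068
R(motion controller) = exp(−0.000236 × 400) = 0.909919
R(light curtain) = exp(−0.000136 × 400) = 0.947053
Series (motion controller and light curtain): 0.909919 × 0.947053 = 0.861742
Parallel (fieldbus coupler and [0.861742]): 1 − (1 − 0.753068)(1 − 0.861742) = 0.9659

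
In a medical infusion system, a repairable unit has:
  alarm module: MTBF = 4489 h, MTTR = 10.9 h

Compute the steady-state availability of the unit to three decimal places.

A(alarm module) = MTBF/(MTBF+MTTR) = 4489/(4489+10.9) = 0.998

0.998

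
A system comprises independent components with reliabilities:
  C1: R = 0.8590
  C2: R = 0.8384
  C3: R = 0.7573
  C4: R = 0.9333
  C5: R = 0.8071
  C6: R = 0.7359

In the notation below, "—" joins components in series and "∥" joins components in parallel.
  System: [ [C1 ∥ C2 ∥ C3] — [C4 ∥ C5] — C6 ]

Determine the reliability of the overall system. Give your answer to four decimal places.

Parallel (C1, C2, and C3): 1 − (1 − 0.859000)(1 − 0.838400)(1 − 0.757300) = 0.994470
Parallel (C4 and C5): 1 − (1 − 0.933300)(1 − 0.807100) = 0.987134
Series ([0.994470], [0.987134], and C6): 0.994470 × 0.987134 × 0.735900 = 0.7224

0.7224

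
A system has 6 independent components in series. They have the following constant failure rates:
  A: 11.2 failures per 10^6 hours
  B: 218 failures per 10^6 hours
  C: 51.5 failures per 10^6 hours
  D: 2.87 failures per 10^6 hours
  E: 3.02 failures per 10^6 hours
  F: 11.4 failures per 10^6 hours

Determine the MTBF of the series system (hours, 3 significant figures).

3360

Series of exponential components: λ_sys = Σ λ_i
λ_sys = 0.0000112 + 0.000218 + 0.0000515 + 0.00000287 + 0.00000302 + 0.0000114 = 2.9799e-04 /h
MTBF = 1 / λ_sys = 3360 h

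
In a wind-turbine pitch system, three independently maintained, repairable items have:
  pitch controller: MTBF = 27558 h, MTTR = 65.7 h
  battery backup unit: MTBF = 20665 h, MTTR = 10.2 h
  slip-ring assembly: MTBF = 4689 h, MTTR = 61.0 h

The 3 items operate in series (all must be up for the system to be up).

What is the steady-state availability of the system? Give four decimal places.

A(pitch controller) = MTBF/(MTBF+MTTR) = 27558/(27558+65.7) = 0.997622
A(battery backup unit) = MTBF/(MTBF+MTTR) = 20665/(20665+10.2) = 0.999507
A(slip-ring assembly) = MTBF/(MTBF+MTTR) = 4689/(4689+61.0) = 0.987158
Series availability: 0.997622 × 0.999507 × 0.987158 = 0.9843

0.9843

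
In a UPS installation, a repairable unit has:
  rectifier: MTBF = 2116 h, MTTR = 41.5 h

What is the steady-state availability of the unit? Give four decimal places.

A(rectifier) = MTBF/(MTBF+MTTR) = 2116/(2116+41.5) = 0.9808

0.9808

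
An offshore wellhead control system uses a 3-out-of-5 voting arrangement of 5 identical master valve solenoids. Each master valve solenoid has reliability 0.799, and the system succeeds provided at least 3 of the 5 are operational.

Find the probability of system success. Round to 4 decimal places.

0.9413

R = Σ_{i=3}^{5} C(5,i) p^i (1−p)^{5−i} with p = 0.799
C(5,3)·0.799^3·0.201^2 = 0.206078
C(5,4)·0.799^4·0.201^1 = 0.409594
C(5,5)·0.799^5·0.201^0 = 0.325637
Sum = 0.9413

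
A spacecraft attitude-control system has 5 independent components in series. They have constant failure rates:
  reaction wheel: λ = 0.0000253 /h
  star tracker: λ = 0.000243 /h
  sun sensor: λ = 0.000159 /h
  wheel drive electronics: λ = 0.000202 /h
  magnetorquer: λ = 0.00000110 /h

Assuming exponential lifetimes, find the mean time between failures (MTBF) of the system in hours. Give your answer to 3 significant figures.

1590

Series of exponential components: λ_sys = Σ λ_i
λ_sys = 0.0000253 + 0.000243 + 0.000159 + 0.000202 + 0.00000110 = 6.3040e-04 /h
MTBF = 1 / λ_sys = 1590 h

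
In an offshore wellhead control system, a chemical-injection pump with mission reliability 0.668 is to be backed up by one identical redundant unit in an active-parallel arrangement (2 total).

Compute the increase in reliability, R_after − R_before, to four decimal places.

R_before = 0.668
R_after = 1 − (1 − 0.668)^2 = 0.8898
ΔR = 0.8898 − 0.668 = 0.2218

0.2218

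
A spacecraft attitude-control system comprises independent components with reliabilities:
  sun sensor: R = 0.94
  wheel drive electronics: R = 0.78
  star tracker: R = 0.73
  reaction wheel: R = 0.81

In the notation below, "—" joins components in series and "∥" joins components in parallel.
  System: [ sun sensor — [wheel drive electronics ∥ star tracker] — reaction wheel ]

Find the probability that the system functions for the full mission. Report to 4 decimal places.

0.7162

Parallel (wheel drive electronics and star tracker): 1 − (1 − 0.780000)(1 − 0.730000) = 0.940600
Series (sun sensor, [0.940600], and reaction wheel): 0.940000 × 0.940600 × 0.810000 = 0.7162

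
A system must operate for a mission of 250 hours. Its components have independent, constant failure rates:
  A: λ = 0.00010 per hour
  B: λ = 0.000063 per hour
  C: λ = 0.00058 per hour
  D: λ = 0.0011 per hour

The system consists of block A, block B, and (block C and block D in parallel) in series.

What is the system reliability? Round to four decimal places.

0.9289

R(A) = exp(−0.00010 × 250) = 0.975310
R(B) = exp(−0.000063 × 250) = 0.984373
R(C) = exp(−0.00058 × 250) = 0.865022
R(D) = exp(−0.0011 × 250) = 0.759572
Parallel (C and D): 1 − (1 − 0.865022)(1 − 0.759572) = 0.967548
Series (A, B, and [0.967548]): 0.975310 × 0.984373 × 0.967548 = 0.9289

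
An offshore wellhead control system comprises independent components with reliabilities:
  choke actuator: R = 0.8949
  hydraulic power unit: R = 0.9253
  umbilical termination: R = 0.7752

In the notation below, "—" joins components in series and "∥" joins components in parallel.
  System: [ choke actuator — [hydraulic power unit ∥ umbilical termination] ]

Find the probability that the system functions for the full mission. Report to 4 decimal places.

0.8799

Parallel (hydraulic power unit and umbilical termination): 1 − (1 − 0.925300)(1 − 0.775200) = 0.983207
Series (choke actuator and [0.983207]): 0.894900 × 0.983207 = 0.8799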